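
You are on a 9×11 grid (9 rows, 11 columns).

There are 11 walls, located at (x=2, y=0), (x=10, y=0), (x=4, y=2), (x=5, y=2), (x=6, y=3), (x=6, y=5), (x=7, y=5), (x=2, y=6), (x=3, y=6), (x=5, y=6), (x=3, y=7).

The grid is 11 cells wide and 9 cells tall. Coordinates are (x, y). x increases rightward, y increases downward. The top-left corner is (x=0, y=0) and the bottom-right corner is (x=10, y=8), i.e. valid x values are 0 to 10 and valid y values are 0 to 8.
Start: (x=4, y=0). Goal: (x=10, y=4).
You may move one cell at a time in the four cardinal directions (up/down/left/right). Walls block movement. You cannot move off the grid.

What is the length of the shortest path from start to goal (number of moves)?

BFS from (x=4, y=0) until reaching (x=10, y=4):
  Distance 0: (x=4, y=0)
  Distance 1: (x=3, y=0), (x=5, y=0), (x=4, y=1)
  Distance 2: (x=6, y=0), (x=3, y=1), (x=5, y=1)
  Distance 3: (x=7, y=0), (x=2, y=1), (x=6, y=1), (x=3, y=2)
  Distance 4: (x=8, y=0), (x=1, y=1), (x=7, y=1), (x=2, y=2), (x=6, y=2), (x=3, y=3)
  Distance 5: (x=1, y=0), (x=9, y=0), (x=0, y=1), (x=8, y=1), (x=1, y=2), (x=7, y=2), (x=2, y=3), (x=4, y=3), (x=3, y=4)
  Distance 6: (x=0, y=0), (x=9, y=1), (x=0, y=2), (x=8, y=2), (x=1, y=3), (x=5, y=3), (x=7, y=3), (x=2, y=4), (x=4, y=4), (x=3, y=5)
  Distance 7: (x=10, y=1), (x=9, y=2), (x=0, y=3), (x=8, y=3), (x=1, y=4), (x=5, y=4), (x=7, y=4), (x=2, y=5), (x=4, y=5)
  Distance 8: (x=10, y=2), (x=9, y=3), (x=0, y=4), (x=6, y=4), (x=8, y=4), (x=1, y=5), (x=5, y=5), (x=4, y=6)
  Distance 9: (x=10, y=3), (x=9, y=4), (x=0, y=5), (x=8, y=5), (x=1, y=6), (x=4, y=7)
  Distance 10: (x=10, y=4), (x=9, y=5), (x=0, y=6), (x=8, y=6), (x=1, y=7), (x=5, y=7), (x=4, y=8)  <- goal reached here
One shortest path (10 moves): (x=4, y=0) -> (x=5, y=0) -> (x=6, y=0) -> (x=7, y=0) -> (x=8, y=0) -> (x=9, y=0) -> (x=9, y=1) -> (x=10, y=1) -> (x=10, y=2) -> (x=10, y=3) -> (x=10, y=4)

Answer: Shortest path length: 10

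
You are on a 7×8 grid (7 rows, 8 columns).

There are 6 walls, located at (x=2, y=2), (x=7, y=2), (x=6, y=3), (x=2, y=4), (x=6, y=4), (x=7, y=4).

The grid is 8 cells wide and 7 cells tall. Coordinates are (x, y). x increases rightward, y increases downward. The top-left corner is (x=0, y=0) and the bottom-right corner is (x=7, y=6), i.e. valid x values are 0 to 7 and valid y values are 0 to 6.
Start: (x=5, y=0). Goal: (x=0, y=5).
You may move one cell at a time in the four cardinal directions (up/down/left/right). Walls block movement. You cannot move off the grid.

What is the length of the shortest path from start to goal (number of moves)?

Answer: Shortest path length: 10

Derivation:
BFS from (x=5, y=0) until reaching (x=0, y=5):
  Distance 0: (x=5, y=0)
  Distance 1: (x=4, y=0), (x=6, y=0), (x=5, y=1)
  Distance 2: (x=3, y=0), (x=7, y=0), (x=4, y=1), (x=6, y=1), (x=5, y=2)
  Distance 3: (x=2, y=0), (x=3, y=1), (x=7, y=1), (x=4, y=2), (x=6, y=2), (x=5, y=3)
  Distance 4: (x=1, y=0), (x=2, y=1), (x=3, y=2), (x=4, y=3), (x=5, y=4)
  Distance 5: (x=0, y=0), (x=1, y=1), (x=3, y=3), (x=4, y=4), (x=5, y=5)
  Distance 6: (x=0, y=1), (x=1, y=2), (x=2, y=3), (x=3, y=4), (x=4, y=5), (x=6, y=5), (x=5, y=6)
  Distance 7: (x=0, y=2), (x=1, y=3), (x=3, y=5), (x=7, y=5), (x=4, y=6), (x=6, y=6)
  Distance 8: (x=0, y=3), (x=1, y=4), (x=2, y=5), (x=3, y=6), (x=7, y=6)
  Distance 9: (x=0, y=4), (x=1, y=5), (x=2, y=6)
  Distance 10: (x=0, y=5), (x=1, y=6)  <- goal reached here
One shortest path (10 moves): (x=5, y=0) -> (x=4, y=0) -> (x=3, y=0) -> (x=2, y=0) -> (x=1, y=0) -> (x=0, y=0) -> (x=0, y=1) -> (x=0, y=2) -> (x=0, y=3) -> (x=0, y=4) -> (x=0, y=5)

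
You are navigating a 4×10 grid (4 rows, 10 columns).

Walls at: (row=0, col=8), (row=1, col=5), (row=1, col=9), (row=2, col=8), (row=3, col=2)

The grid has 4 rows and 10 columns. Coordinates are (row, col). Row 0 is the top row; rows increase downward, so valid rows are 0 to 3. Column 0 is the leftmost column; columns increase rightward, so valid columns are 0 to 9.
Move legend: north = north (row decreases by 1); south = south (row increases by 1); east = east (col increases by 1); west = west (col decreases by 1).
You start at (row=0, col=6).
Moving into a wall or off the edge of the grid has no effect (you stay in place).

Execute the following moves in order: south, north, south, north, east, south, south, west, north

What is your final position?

Answer: Final position: (row=1, col=6)

Derivation:
Start: (row=0, col=6)
  south (south): (row=0, col=6) -> (row=1, col=6)
  north (north): (row=1, col=6) -> (row=0, col=6)
  south (south): (row=0, col=6) -> (row=1, col=6)
  north (north): (row=1, col=6) -> (row=0, col=6)
  east (east): (row=0, col=6) -> (row=0, col=7)
  south (south): (row=0, col=7) -> (row=1, col=7)
  south (south): (row=1, col=7) -> (row=2, col=7)
  west (west): (row=2, col=7) -> (row=2, col=6)
  north (north): (row=2, col=6) -> (row=1, col=6)
Final: (row=1, col=6)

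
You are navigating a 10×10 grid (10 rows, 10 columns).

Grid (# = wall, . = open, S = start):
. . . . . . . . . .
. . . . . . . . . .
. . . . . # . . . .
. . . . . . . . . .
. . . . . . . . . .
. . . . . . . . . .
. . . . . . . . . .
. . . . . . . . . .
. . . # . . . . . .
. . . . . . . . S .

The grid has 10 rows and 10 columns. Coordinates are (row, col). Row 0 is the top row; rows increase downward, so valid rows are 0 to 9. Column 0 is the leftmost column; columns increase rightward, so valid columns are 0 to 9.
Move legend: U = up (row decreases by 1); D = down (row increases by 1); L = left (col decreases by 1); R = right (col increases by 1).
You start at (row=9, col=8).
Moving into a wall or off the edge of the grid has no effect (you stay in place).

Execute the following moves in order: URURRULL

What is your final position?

Answer: Final position: (row=6, col=7)

Derivation:
Start: (row=9, col=8)
  U (up): (row=9, col=8) -> (row=8, col=8)
  R (right): (row=8, col=8) -> (row=8, col=9)
  U (up): (row=8, col=9) -> (row=7, col=9)
  R (right): blocked, stay at (row=7, col=9)
  R (right): blocked, stay at (row=7, col=9)
  U (up): (row=7, col=9) -> (row=6, col=9)
  L (left): (row=6, col=9) -> (row=6, col=8)
  L (left): (row=6, col=8) -> (row=6, col=7)
Final: (row=6, col=7)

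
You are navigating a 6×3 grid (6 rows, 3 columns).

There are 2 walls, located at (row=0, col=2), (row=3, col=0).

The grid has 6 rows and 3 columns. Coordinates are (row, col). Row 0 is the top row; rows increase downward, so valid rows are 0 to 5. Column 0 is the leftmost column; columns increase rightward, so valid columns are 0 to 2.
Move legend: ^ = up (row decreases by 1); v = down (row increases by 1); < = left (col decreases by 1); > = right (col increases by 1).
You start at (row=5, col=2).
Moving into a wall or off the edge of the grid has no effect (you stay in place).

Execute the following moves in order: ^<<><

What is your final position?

Start: (row=5, col=2)
  ^ (up): (row=5, col=2) -> (row=4, col=2)
  < (left): (row=4, col=2) -> (row=4, col=1)
  < (left): (row=4, col=1) -> (row=4, col=0)
  > (right): (row=4, col=0) -> (row=4, col=1)
  < (left): (row=4, col=1) -> (row=4, col=0)
Final: (row=4, col=0)

Answer: Final position: (row=4, col=0)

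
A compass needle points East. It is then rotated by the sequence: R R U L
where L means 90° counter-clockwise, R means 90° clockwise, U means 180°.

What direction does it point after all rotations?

Answer: Final heading: North

Derivation:
Start: East
  R (right (90° clockwise)) -> South
  R (right (90° clockwise)) -> West
  U (U-turn (180°)) -> East
  L (left (90° counter-clockwise)) -> North
Final: North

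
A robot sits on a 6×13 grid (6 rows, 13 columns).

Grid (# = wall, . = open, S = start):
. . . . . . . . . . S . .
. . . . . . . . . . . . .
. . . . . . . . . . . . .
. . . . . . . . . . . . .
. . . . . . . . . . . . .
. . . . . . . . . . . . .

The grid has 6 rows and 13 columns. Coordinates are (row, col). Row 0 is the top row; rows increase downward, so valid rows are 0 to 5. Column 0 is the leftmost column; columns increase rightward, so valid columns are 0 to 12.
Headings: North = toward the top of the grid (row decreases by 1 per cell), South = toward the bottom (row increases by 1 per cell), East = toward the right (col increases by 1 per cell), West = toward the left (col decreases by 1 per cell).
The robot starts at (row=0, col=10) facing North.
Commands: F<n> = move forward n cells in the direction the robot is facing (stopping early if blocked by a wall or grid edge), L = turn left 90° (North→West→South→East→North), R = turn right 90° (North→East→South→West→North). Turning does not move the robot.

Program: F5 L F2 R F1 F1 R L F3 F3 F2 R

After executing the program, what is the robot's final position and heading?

Answer: Final position: (row=0, col=8), facing East

Derivation:
Start: (row=0, col=10), facing North
  F5: move forward 0/5 (blocked), now at (row=0, col=10)
  L: turn left, now facing West
  F2: move forward 2, now at (row=0, col=8)
  R: turn right, now facing North
  F1: move forward 0/1 (blocked), now at (row=0, col=8)
  F1: move forward 0/1 (blocked), now at (row=0, col=8)
  R: turn right, now facing East
  L: turn left, now facing North
  F3: move forward 0/3 (blocked), now at (row=0, col=8)
  F3: move forward 0/3 (blocked), now at (row=0, col=8)
  F2: move forward 0/2 (blocked), now at (row=0, col=8)
  R: turn right, now facing East
Final: (row=0, col=8), facing East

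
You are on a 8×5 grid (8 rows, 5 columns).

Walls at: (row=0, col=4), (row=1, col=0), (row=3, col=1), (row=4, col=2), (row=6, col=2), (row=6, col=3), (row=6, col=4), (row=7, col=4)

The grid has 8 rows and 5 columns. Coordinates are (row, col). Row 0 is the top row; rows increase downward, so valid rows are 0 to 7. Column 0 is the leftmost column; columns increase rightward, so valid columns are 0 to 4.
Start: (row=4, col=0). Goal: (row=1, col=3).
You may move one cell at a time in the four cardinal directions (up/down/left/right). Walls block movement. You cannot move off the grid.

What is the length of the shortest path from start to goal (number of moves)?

Answer: Shortest path length: 6

Derivation:
BFS from (row=4, col=0) until reaching (row=1, col=3):
  Distance 0: (row=4, col=0)
  Distance 1: (row=3, col=0), (row=4, col=1), (row=5, col=0)
  Distance 2: (row=2, col=0), (row=5, col=1), (row=6, col=0)
  Distance 3: (row=2, col=1), (row=5, col=2), (row=6, col=1), (row=7, col=0)
  Distance 4: (row=1, col=1), (row=2, col=2), (row=5, col=3), (row=7, col=1)
  Distance 5: (row=0, col=1), (row=1, col=2), (row=2, col=3), (row=3, col=2), (row=4, col=3), (row=5, col=4), (row=7, col=2)
  Distance 6: (row=0, col=0), (row=0, col=2), (row=1, col=3), (row=2, col=4), (row=3, col=3), (row=4, col=4), (row=7, col=3)  <- goal reached here
One shortest path (6 moves): (row=4, col=0) -> (row=3, col=0) -> (row=2, col=0) -> (row=2, col=1) -> (row=2, col=2) -> (row=2, col=3) -> (row=1, col=3)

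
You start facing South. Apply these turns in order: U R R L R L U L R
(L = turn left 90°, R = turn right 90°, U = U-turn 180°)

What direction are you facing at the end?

Answer: Final heading: West

Derivation:
Start: South
  U (U-turn (180°)) -> North
  R (right (90° clockwise)) -> East
  R (right (90° clockwise)) -> South
  L (left (90° counter-clockwise)) -> East
  R (right (90° clockwise)) -> South
  L (left (90° counter-clockwise)) -> East
  U (U-turn (180°)) -> West
  L (left (90° counter-clockwise)) -> South
  R (right (90° clockwise)) -> West
Final: West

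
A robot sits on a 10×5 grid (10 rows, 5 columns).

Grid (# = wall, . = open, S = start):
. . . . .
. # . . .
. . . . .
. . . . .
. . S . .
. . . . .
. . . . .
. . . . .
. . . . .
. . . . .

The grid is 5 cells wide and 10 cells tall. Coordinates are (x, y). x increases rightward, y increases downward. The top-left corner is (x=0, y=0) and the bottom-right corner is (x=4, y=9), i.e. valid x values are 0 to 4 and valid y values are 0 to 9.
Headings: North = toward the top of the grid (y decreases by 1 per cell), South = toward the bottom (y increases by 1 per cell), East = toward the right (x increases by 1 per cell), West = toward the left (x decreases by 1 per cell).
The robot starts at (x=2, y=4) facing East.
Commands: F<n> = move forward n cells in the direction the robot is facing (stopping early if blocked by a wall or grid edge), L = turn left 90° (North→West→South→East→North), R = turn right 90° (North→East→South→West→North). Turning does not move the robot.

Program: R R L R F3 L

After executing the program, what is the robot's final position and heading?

Answer: Final position: (x=0, y=4), facing South

Derivation:
Start: (x=2, y=4), facing East
  R: turn right, now facing South
  R: turn right, now facing West
  L: turn left, now facing South
  R: turn right, now facing West
  F3: move forward 2/3 (blocked), now at (x=0, y=4)
  L: turn left, now facing South
Final: (x=0, y=4), facing South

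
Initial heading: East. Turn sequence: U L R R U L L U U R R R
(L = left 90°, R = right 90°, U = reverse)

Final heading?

Start: East
  U (U-turn (180°)) -> West
  L (left (90° counter-clockwise)) -> South
  R (right (90° clockwise)) -> West
  R (right (90° clockwise)) -> North
  U (U-turn (180°)) -> South
  L (left (90° counter-clockwise)) -> East
  L (left (90° counter-clockwise)) -> North
  U (U-turn (180°)) -> South
  U (U-turn (180°)) -> North
  R (right (90° clockwise)) -> East
  R (right (90° clockwise)) -> South
  R (right (90° clockwise)) -> West
Final: West

Answer: Final heading: West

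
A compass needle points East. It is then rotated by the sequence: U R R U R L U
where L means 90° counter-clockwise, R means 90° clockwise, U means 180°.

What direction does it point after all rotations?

Answer: Final heading: East

Derivation:
Start: East
  U (U-turn (180°)) -> West
  R (right (90° clockwise)) -> North
  R (right (90° clockwise)) -> East
  U (U-turn (180°)) -> West
  R (right (90° clockwise)) -> North
  L (left (90° counter-clockwise)) -> West
  U (U-turn (180°)) -> East
Final: East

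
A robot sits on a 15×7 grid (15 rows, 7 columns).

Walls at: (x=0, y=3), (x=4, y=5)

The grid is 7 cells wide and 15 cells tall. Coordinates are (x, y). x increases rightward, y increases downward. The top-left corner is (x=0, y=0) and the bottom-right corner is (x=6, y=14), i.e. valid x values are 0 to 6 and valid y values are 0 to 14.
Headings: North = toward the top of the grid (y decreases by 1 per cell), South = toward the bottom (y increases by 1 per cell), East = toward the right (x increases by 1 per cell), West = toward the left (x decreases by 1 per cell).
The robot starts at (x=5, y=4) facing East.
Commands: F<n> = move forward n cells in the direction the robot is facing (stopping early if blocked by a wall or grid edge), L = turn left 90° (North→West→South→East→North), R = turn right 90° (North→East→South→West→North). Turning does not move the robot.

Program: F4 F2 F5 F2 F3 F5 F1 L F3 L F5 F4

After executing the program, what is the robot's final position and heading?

Start: (x=5, y=4), facing East
  F4: move forward 1/4 (blocked), now at (x=6, y=4)
  F2: move forward 0/2 (blocked), now at (x=6, y=4)
  F5: move forward 0/5 (blocked), now at (x=6, y=4)
  F2: move forward 0/2 (blocked), now at (x=6, y=4)
  F3: move forward 0/3 (blocked), now at (x=6, y=4)
  F5: move forward 0/5 (blocked), now at (x=6, y=4)
  F1: move forward 0/1 (blocked), now at (x=6, y=4)
  L: turn left, now facing North
  F3: move forward 3, now at (x=6, y=1)
  L: turn left, now facing West
  F5: move forward 5, now at (x=1, y=1)
  F4: move forward 1/4 (blocked), now at (x=0, y=1)
Final: (x=0, y=1), facing West

Answer: Final position: (x=0, y=1), facing West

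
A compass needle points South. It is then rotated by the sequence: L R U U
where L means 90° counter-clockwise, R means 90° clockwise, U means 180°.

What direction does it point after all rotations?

Start: South
  L (left (90° counter-clockwise)) -> East
  R (right (90° clockwise)) -> South
  U (U-turn (180°)) -> North
  U (U-turn (180°)) -> South
Final: South

Answer: Final heading: South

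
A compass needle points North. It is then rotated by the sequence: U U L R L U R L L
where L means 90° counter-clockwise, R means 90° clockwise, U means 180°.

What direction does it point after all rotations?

Start: North
  U (U-turn (180°)) -> South
  U (U-turn (180°)) -> North
  L (left (90° counter-clockwise)) -> West
  R (right (90° clockwise)) -> North
  L (left (90° counter-clockwise)) -> West
  U (U-turn (180°)) -> East
  R (right (90° clockwise)) -> South
  L (left (90° counter-clockwise)) -> East
  L (left (90° counter-clockwise)) -> North
Final: North

Answer: Final heading: North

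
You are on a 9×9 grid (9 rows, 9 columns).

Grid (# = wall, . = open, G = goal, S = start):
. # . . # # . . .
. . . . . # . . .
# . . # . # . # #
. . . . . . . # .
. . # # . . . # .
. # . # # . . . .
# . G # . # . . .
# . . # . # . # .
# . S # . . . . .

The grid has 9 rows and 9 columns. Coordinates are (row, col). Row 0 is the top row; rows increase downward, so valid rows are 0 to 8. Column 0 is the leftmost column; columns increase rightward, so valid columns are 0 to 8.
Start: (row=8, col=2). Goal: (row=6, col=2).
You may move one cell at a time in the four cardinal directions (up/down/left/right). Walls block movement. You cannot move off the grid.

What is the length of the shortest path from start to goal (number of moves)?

BFS from (row=8, col=2) until reaching (row=6, col=2):
  Distance 0: (row=8, col=2)
  Distance 1: (row=7, col=2), (row=8, col=1)
  Distance 2: (row=6, col=2), (row=7, col=1)  <- goal reached here
One shortest path (2 moves): (row=8, col=2) -> (row=7, col=2) -> (row=6, col=2)

Answer: Shortest path length: 2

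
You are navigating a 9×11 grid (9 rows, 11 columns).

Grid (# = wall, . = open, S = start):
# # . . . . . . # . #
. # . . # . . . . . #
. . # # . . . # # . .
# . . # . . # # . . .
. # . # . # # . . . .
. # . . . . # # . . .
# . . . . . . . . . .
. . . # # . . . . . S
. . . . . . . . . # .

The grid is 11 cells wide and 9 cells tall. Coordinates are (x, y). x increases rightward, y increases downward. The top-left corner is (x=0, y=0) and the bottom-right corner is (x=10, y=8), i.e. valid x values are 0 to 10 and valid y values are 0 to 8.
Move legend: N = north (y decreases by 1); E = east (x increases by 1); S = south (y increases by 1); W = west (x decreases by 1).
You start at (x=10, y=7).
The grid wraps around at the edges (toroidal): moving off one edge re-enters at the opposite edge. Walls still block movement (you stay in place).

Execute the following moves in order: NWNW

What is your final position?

Start: (x=10, y=7)
  N (north): (x=10, y=7) -> (x=10, y=6)
  W (west): (x=10, y=6) -> (x=9, y=6)
  N (north): (x=9, y=6) -> (x=9, y=5)
  W (west): (x=9, y=5) -> (x=8, y=5)
Final: (x=8, y=5)

Answer: Final position: (x=8, y=5)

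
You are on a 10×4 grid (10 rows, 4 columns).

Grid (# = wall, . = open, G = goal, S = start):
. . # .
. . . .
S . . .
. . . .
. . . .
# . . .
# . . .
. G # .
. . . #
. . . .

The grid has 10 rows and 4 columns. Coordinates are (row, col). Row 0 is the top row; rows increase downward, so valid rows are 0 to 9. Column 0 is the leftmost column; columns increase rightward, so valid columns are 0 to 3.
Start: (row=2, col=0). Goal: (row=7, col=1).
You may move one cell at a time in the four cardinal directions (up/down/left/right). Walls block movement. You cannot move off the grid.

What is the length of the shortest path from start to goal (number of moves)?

BFS from (row=2, col=0) until reaching (row=7, col=1):
  Distance 0: (row=2, col=0)
  Distance 1: (row=1, col=0), (row=2, col=1), (row=3, col=0)
  Distance 2: (row=0, col=0), (row=1, col=1), (row=2, col=2), (row=3, col=1), (row=4, col=0)
  Distance 3: (row=0, col=1), (row=1, col=2), (row=2, col=3), (row=3, col=2), (row=4, col=1)
  Distance 4: (row=1, col=3), (row=3, col=3), (row=4, col=2), (row=5, col=1)
  Distance 5: (row=0, col=3), (row=4, col=3), (row=5, col=2), (row=6, col=1)
  Distance 6: (row=5, col=3), (row=6, col=2), (row=7, col=1)  <- goal reached here
One shortest path (6 moves): (row=2, col=0) -> (row=2, col=1) -> (row=3, col=1) -> (row=4, col=1) -> (row=5, col=1) -> (row=6, col=1) -> (row=7, col=1)

Answer: Shortest path length: 6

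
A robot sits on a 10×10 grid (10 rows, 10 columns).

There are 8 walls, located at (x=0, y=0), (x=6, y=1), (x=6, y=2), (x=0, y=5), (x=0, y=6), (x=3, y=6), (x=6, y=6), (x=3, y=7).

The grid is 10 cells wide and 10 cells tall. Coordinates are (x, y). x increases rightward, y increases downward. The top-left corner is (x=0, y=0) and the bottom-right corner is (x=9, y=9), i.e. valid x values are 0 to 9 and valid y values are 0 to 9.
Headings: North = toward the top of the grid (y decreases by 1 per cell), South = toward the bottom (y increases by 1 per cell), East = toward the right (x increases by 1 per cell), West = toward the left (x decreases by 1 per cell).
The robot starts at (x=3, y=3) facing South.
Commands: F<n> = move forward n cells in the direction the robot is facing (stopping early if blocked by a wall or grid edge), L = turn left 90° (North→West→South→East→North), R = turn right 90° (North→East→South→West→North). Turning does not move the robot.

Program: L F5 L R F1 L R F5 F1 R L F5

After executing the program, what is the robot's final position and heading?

Start: (x=3, y=3), facing South
  L: turn left, now facing East
  F5: move forward 5, now at (x=8, y=3)
  L: turn left, now facing North
  R: turn right, now facing East
  F1: move forward 1, now at (x=9, y=3)
  L: turn left, now facing North
  R: turn right, now facing East
  F5: move forward 0/5 (blocked), now at (x=9, y=3)
  F1: move forward 0/1 (blocked), now at (x=9, y=3)
  R: turn right, now facing South
  L: turn left, now facing East
  F5: move forward 0/5 (blocked), now at (x=9, y=3)
Final: (x=9, y=3), facing East

Answer: Final position: (x=9, y=3), facing East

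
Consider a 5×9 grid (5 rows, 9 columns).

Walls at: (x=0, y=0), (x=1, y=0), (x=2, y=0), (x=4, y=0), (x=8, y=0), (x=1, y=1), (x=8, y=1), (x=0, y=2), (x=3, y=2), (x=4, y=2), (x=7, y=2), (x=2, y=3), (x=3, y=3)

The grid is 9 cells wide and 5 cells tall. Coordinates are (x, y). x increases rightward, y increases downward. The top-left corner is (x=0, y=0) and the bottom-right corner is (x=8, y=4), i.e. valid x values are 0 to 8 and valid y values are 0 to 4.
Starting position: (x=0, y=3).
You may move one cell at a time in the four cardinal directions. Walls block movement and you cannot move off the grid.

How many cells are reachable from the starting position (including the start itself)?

BFS flood-fill from (x=0, y=3):
  Distance 0: (x=0, y=3)
  Distance 1: (x=1, y=3), (x=0, y=4)
  Distance 2: (x=1, y=2), (x=1, y=4)
  Distance 3: (x=2, y=2), (x=2, y=4)
  Distance 4: (x=2, y=1), (x=3, y=4)
  Distance 5: (x=3, y=1), (x=4, y=4)
  Distance 6: (x=3, y=0), (x=4, y=1), (x=4, y=3), (x=5, y=4)
  Distance 7: (x=5, y=1), (x=5, y=3), (x=6, y=4)
  Distance 8: (x=5, y=0), (x=6, y=1), (x=5, y=2), (x=6, y=3), (x=7, y=4)
  Distance 9: (x=6, y=0), (x=7, y=1), (x=6, y=2), (x=7, y=3), (x=8, y=4)
  Distance 10: (x=7, y=0), (x=8, y=3)
  Distance 11: (x=8, y=2)
Total reachable: 31 (grid has 32 open cells total)

Answer: Reachable cells: 31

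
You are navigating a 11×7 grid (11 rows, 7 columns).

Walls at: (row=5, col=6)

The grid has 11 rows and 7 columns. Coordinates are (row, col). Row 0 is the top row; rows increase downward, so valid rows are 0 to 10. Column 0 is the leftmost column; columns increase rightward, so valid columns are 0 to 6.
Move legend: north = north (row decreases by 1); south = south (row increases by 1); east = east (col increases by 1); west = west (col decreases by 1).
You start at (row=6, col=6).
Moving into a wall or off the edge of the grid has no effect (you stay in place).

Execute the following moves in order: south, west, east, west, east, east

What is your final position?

Answer: Final position: (row=7, col=6)

Derivation:
Start: (row=6, col=6)
  south (south): (row=6, col=6) -> (row=7, col=6)
  west (west): (row=7, col=6) -> (row=7, col=5)
  east (east): (row=7, col=5) -> (row=7, col=6)
  west (west): (row=7, col=6) -> (row=7, col=5)
  east (east): (row=7, col=5) -> (row=7, col=6)
  east (east): blocked, stay at (row=7, col=6)
Final: (row=7, col=6)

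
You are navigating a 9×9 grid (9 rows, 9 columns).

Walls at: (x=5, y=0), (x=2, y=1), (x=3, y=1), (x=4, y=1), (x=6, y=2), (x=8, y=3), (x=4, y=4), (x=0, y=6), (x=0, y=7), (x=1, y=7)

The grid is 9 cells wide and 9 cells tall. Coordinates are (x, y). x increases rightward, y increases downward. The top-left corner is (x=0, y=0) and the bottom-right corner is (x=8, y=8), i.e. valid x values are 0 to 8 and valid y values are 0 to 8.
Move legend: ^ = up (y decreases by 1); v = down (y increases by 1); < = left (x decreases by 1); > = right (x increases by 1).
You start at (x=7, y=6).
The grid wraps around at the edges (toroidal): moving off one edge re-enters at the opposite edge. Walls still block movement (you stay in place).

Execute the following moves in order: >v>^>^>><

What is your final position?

Start: (x=7, y=6)
  > (right): (x=7, y=6) -> (x=8, y=6)
  v (down): (x=8, y=6) -> (x=8, y=7)
  > (right): blocked, stay at (x=8, y=7)
  ^ (up): (x=8, y=7) -> (x=8, y=6)
  > (right): blocked, stay at (x=8, y=6)
  ^ (up): (x=8, y=6) -> (x=8, y=5)
  > (right): (x=8, y=5) -> (x=0, y=5)
  > (right): (x=0, y=5) -> (x=1, y=5)
  < (left): (x=1, y=5) -> (x=0, y=5)
Final: (x=0, y=5)

Answer: Final position: (x=0, y=5)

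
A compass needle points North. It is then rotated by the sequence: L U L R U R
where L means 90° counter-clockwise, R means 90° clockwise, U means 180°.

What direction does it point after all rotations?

Start: North
  L (left (90° counter-clockwise)) -> West
  U (U-turn (180°)) -> East
  L (left (90° counter-clockwise)) -> North
  R (right (90° clockwise)) -> East
  U (U-turn (180°)) -> West
  R (right (90° clockwise)) -> North
Final: North

Answer: Final heading: North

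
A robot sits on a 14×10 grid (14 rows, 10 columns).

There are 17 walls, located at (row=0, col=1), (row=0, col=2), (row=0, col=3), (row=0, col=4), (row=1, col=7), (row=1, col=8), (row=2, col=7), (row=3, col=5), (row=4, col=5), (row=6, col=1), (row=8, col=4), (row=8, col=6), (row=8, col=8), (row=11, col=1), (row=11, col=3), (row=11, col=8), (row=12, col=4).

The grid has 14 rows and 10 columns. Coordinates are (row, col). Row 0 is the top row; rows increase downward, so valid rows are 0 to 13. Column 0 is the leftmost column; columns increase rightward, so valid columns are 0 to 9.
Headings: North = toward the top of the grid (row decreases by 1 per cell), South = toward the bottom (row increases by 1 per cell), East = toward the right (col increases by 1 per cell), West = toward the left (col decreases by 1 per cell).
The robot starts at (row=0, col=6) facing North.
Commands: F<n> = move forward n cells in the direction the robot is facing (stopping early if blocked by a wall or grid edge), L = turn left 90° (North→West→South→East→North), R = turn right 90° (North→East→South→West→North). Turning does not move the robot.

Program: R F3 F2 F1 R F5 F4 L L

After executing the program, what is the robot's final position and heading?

Answer: Final position: (row=9, col=9), facing North

Derivation:
Start: (row=0, col=6), facing North
  R: turn right, now facing East
  F3: move forward 3, now at (row=0, col=9)
  F2: move forward 0/2 (blocked), now at (row=0, col=9)
  F1: move forward 0/1 (blocked), now at (row=0, col=9)
  R: turn right, now facing South
  F5: move forward 5, now at (row=5, col=9)
  F4: move forward 4, now at (row=9, col=9)
  L: turn left, now facing East
  L: turn left, now facing North
Final: (row=9, col=9), facing North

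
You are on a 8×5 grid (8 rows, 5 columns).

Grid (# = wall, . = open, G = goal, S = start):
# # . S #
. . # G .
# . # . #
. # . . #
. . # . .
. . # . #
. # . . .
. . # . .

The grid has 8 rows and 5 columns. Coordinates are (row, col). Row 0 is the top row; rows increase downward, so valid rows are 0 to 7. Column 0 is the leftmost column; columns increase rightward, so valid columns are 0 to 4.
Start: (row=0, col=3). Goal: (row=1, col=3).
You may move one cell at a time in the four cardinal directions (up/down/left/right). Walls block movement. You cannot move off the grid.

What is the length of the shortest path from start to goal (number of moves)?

BFS from (row=0, col=3) until reaching (row=1, col=3):
  Distance 0: (row=0, col=3)
  Distance 1: (row=0, col=2), (row=1, col=3)  <- goal reached here
One shortest path (1 moves): (row=0, col=3) -> (row=1, col=3)

Answer: Shortest path length: 1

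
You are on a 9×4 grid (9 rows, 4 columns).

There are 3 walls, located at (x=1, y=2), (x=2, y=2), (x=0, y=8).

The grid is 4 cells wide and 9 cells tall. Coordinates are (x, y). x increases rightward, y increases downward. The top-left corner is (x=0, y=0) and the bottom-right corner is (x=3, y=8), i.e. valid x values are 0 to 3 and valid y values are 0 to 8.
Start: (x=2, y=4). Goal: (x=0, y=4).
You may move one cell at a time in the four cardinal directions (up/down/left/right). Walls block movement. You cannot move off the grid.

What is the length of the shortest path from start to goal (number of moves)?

Answer: Shortest path length: 2

Derivation:
BFS from (x=2, y=4) until reaching (x=0, y=4):
  Distance 0: (x=2, y=4)
  Distance 1: (x=2, y=3), (x=1, y=4), (x=3, y=4), (x=2, y=5)
  Distance 2: (x=1, y=3), (x=3, y=3), (x=0, y=4), (x=1, y=5), (x=3, y=5), (x=2, y=6)  <- goal reached here
One shortest path (2 moves): (x=2, y=4) -> (x=1, y=4) -> (x=0, y=4)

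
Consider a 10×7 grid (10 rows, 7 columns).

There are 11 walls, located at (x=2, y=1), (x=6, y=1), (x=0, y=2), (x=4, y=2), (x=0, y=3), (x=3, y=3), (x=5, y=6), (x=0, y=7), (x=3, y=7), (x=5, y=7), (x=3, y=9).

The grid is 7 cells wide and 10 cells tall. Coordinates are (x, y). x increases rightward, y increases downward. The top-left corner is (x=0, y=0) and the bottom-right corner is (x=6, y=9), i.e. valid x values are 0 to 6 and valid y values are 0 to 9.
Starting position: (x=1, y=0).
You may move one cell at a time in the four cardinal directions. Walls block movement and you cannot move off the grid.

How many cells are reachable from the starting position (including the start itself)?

BFS flood-fill from (x=1, y=0):
  Distance 0: (x=1, y=0)
  Distance 1: (x=0, y=0), (x=2, y=0), (x=1, y=1)
  Distance 2: (x=3, y=0), (x=0, y=1), (x=1, y=2)
  Distance 3: (x=4, y=0), (x=3, y=1), (x=2, y=2), (x=1, y=3)
  Distance 4: (x=5, y=0), (x=4, y=1), (x=3, y=2), (x=2, y=3), (x=1, y=4)
  Distance 5: (x=6, y=0), (x=5, y=1), (x=0, y=4), (x=2, y=4), (x=1, y=5)
  Distance 6: (x=5, y=2), (x=3, y=4), (x=0, y=5), (x=2, y=5), (x=1, y=6)
  Distance 7: (x=6, y=2), (x=5, y=3), (x=4, y=4), (x=3, y=5), (x=0, y=6), (x=2, y=6), (x=1, y=7)
  Distance 8: (x=4, y=3), (x=6, y=3), (x=5, y=4), (x=4, y=5), (x=3, y=6), (x=2, y=7), (x=1, y=8)
  Distance 9: (x=6, y=4), (x=5, y=5), (x=4, y=6), (x=0, y=8), (x=2, y=8), (x=1, y=9)
  Distance 10: (x=6, y=5), (x=4, y=7), (x=3, y=8), (x=0, y=9), (x=2, y=9)
  Distance 11: (x=6, y=6), (x=4, y=8)
  Distance 12: (x=6, y=7), (x=5, y=8), (x=4, y=9)
  Distance 13: (x=6, y=8), (x=5, y=9)
  Distance 14: (x=6, y=9)
Total reachable: 59 (grid has 59 open cells total)

Answer: Reachable cells: 59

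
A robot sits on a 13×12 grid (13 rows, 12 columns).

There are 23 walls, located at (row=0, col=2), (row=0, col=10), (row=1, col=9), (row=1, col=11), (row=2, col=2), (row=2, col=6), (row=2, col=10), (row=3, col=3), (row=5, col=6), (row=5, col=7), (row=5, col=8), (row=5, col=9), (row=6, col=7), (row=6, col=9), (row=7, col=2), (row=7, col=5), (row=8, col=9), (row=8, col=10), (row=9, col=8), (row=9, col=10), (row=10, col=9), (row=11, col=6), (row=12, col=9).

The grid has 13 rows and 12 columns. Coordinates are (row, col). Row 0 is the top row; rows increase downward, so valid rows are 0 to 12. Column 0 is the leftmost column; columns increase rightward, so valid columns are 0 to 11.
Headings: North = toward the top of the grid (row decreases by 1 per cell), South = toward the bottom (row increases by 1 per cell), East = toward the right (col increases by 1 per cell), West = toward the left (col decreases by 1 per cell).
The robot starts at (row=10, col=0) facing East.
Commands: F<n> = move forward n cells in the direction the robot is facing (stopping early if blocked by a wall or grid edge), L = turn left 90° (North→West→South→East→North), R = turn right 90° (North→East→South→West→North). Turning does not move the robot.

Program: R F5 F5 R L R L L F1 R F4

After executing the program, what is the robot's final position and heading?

Answer: Final position: (row=12, col=1), facing South

Derivation:
Start: (row=10, col=0), facing East
  R: turn right, now facing South
  F5: move forward 2/5 (blocked), now at (row=12, col=0)
  F5: move forward 0/5 (blocked), now at (row=12, col=0)
  R: turn right, now facing West
  L: turn left, now facing South
  R: turn right, now facing West
  L: turn left, now facing South
  L: turn left, now facing East
  F1: move forward 1, now at (row=12, col=1)
  R: turn right, now facing South
  F4: move forward 0/4 (blocked), now at (row=12, col=1)
Final: (row=12, col=1), facing South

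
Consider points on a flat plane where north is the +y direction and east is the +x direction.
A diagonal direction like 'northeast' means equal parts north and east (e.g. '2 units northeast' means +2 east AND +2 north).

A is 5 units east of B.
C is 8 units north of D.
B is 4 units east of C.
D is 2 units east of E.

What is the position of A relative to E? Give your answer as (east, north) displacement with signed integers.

Place E at the origin (east=0, north=0).
  D is 2 units east of E: delta (east=+2, north=+0); D at (east=2, north=0).
  C is 8 units north of D: delta (east=+0, north=+8); C at (east=2, north=8).
  B is 4 units east of C: delta (east=+4, north=+0); B at (east=6, north=8).
  A is 5 units east of B: delta (east=+5, north=+0); A at (east=11, north=8).
Therefore A relative to E: (east=11, north=8).

Answer: A is at (east=11, north=8) relative to E.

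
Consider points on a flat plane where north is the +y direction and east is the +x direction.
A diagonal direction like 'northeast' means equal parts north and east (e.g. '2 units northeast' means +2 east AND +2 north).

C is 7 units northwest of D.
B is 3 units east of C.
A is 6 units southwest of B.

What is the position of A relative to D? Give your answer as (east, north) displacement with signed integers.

Answer: A is at (east=-10, north=1) relative to D.

Derivation:
Place D at the origin (east=0, north=0).
  C is 7 units northwest of D: delta (east=-7, north=+7); C at (east=-7, north=7).
  B is 3 units east of C: delta (east=+3, north=+0); B at (east=-4, north=7).
  A is 6 units southwest of B: delta (east=-6, north=-6); A at (east=-10, north=1).
Therefore A relative to D: (east=-10, north=1).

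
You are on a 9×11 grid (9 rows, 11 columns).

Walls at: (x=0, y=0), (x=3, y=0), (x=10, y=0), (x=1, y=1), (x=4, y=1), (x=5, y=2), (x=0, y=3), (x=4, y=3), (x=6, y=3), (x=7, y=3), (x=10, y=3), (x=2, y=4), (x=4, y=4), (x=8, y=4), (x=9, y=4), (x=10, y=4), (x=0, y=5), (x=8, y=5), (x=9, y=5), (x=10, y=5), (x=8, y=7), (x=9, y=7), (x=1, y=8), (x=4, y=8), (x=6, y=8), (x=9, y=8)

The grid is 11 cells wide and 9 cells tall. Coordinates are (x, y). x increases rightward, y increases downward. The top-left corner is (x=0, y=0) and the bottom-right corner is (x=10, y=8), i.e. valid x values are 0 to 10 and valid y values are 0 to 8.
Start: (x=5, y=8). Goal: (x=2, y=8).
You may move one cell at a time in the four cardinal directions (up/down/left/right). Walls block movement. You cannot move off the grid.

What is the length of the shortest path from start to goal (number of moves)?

BFS from (x=5, y=8) until reaching (x=2, y=8):
  Distance 0: (x=5, y=8)
  Distance 1: (x=5, y=7)
  Distance 2: (x=5, y=6), (x=4, y=7), (x=6, y=7)
  Distance 3: (x=5, y=5), (x=4, y=6), (x=6, y=6), (x=3, y=7), (x=7, y=7)
  Distance 4: (x=5, y=4), (x=4, y=5), (x=6, y=5), (x=3, y=6), (x=7, y=6), (x=2, y=7), (x=3, y=8), (x=7, y=8)
  Distance 5: (x=5, y=3), (x=6, y=4), (x=3, y=5), (x=7, y=5), (x=2, y=6), (x=8, y=6), (x=1, y=7), (x=2, y=8), (x=8, y=8)  <- goal reached here
One shortest path (5 moves): (x=5, y=8) -> (x=5, y=7) -> (x=4, y=7) -> (x=3, y=7) -> (x=2, y=7) -> (x=2, y=8)

Answer: Shortest path length: 5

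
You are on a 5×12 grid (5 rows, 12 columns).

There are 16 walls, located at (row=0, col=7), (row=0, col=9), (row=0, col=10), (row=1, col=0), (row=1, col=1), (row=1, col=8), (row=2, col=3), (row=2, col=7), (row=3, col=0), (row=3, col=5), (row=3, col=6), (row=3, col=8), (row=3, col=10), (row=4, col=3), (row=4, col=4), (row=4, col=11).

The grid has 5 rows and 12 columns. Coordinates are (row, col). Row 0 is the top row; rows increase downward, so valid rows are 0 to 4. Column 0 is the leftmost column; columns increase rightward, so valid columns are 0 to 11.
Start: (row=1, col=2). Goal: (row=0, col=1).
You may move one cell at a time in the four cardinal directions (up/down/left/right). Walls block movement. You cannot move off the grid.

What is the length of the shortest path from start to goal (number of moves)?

Answer: Shortest path length: 2

Derivation:
BFS from (row=1, col=2) until reaching (row=0, col=1):
  Distance 0: (row=1, col=2)
  Distance 1: (row=0, col=2), (row=1, col=3), (row=2, col=2)
  Distance 2: (row=0, col=1), (row=0, col=3), (row=1, col=4), (row=2, col=1), (row=3, col=2)  <- goal reached here
One shortest path (2 moves): (row=1, col=2) -> (row=0, col=2) -> (row=0, col=1)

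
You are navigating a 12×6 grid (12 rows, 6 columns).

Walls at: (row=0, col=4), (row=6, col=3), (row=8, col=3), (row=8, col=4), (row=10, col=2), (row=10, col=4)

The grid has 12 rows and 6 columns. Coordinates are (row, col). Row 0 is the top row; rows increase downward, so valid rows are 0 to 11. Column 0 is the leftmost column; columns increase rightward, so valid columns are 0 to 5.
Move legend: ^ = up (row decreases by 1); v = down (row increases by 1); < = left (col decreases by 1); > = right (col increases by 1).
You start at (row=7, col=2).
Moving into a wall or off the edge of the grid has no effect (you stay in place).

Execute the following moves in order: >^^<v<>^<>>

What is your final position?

Start: (row=7, col=2)
  > (right): (row=7, col=2) -> (row=7, col=3)
  ^ (up): blocked, stay at (row=7, col=3)
  ^ (up): blocked, stay at (row=7, col=3)
  < (left): (row=7, col=3) -> (row=7, col=2)
  v (down): (row=7, col=2) -> (row=8, col=2)
  < (left): (row=8, col=2) -> (row=8, col=1)
  > (right): (row=8, col=1) -> (row=8, col=2)
  ^ (up): (row=8, col=2) -> (row=7, col=2)
  < (left): (row=7, col=2) -> (row=7, col=1)
  > (right): (row=7, col=1) -> (row=7, col=2)
  > (right): (row=7, col=2) -> (row=7, col=3)
Final: (row=7, col=3)

Answer: Final position: (row=7, col=3)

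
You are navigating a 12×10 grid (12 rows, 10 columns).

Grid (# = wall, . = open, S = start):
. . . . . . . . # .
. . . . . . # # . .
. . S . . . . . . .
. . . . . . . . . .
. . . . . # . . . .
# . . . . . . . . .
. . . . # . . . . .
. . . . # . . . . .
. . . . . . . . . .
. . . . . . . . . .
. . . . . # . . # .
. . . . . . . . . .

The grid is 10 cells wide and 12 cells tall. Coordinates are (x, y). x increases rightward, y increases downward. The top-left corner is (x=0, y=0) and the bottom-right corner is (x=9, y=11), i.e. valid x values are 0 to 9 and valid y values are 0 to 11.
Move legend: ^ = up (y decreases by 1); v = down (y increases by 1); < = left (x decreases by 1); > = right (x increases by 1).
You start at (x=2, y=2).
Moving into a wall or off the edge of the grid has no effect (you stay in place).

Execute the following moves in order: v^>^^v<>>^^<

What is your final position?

Answer: Final position: (x=3, y=0)

Derivation:
Start: (x=2, y=2)
  v (down): (x=2, y=2) -> (x=2, y=3)
  ^ (up): (x=2, y=3) -> (x=2, y=2)
  > (right): (x=2, y=2) -> (x=3, y=2)
  ^ (up): (x=3, y=2) -> (x=3, y=1)
  ^ (up): (x=3, y=1) -> (x=3, y=0)
  v (down): (x=3, y=0) -> (x=3, y=1)
  < (left): (x=3, y=1) -> (x=2, y=1)
  > (right): (x=2, y=1) -> (x=3, y=1)
  > (right): (x=3, y=1) -> (x=4, y=1)
  ^ (up): (x=4, y=1) -> (x=4, y=0)
  ^ (up): blocked, stay at (x=4, y=0)
  < (left): (x=4, y=0) -> (x=3, y=0)
Final: (x=3, y=0)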